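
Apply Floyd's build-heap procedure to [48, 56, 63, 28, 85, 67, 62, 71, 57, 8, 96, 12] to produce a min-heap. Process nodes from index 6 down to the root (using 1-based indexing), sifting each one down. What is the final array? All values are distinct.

[8, 28, 12, 48, 56, 63, 62, 71, 57, 85, 96, 67]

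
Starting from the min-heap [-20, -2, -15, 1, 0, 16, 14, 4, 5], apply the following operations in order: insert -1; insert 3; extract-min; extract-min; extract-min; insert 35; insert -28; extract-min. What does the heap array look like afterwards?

[-1, 0, 3, 1, 5, 16, 14, 4, 35]

insert -1:
  append -1 at index 9 → [-20, -2, -15, 1, 0, 16, 14, 4, 5, -1]
  -1 < parent 0 at index 4, swap → [-20, -2, -15, 1, -1, 16, 14, 4, 5, 0]
insert 3:
  append 3 at index 10 → [-20, -2, -15, 1, -1, 16, 14, 4, 5, 0, 3] (no swap needed)
extract-min → returns -20:
  remove root -20; move last element 3 to root → [3, -2, -15, 1, -1, 16, 14, 4, 5, 0]
  3 vs smaller child -15 at index 2, swap → [-15, -2, 3, 1, -1, 16, 14, 4, 5, 0]
extract-min → returns -15:
  remove root -15; move last element 0 to root → [0, -2, 3, 1, -1, 16, 14, 4, 5]
  0 vs smaller child -2 at index 1, swap → [-2, 0, 3, 1, -1, 16, 14, 4, 5]
  0 vs smaller child -1 at index 4, swap → [-2, -1, 3, 1, 0, 16, 14, 4, 5]
extract-min → returns -2:
  remove root -2; move last element 5 to root → [5, -1, 3, 1, 0, 16, 14, 4]
  5 vs smaller child -1 at index 1, swap → [-1, 5, 3, 1, 0, 16, 14, 4]
  5 vs smaller child 0 at index 4, swap → [-1, 0, 3, 1, 5, 16, 14, 4]
insert 35:
  append 35 at index 8 → [-1, 0, 3, 1, 5, 16, 14, 4, 35] (no swap needed)
insert -28:
  append -28 at index 9 → [-1, 0, 3, 1, 5, 16, 14, 4, 35, -28]
  -28 < parent 5 at index 4, swap → [-1, 0, 3, 1, -28, 16, 14, 4, 35, 5]
  -28 < parent 0 at index 1, swap → [-1, -28, 3, 1, 0, 16, 14, 4, 35, 5]
  -28 < parent -1 at index 0, swap → [-28, -1, 3, 1, 0, 16, 14, 4, 35, 5]
extract-min → returns -28:
  remove root -28; move last element 5 to root → [5, -1, 3, 1, 0, 16, 14, 4, 35]
  5 vs smaller child -1 at index 1, swap → [-1, 5, 3, 1, 0, 16, 14, 4, 35]
  5 vs smaller child 0 at index 4, swap → [-1, 0, 3, 1, 5, 16, 14, 4, 35]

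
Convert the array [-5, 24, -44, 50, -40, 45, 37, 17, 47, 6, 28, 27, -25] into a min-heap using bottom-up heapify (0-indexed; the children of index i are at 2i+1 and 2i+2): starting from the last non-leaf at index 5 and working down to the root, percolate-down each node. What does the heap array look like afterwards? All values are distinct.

sift down from index 5:
  45 vs smaller child -25 at index 12, swap → [-5, 24, -44, 50, -40, -25, 37, 17, 47, 6, 28, 27, 45]
sift down from index 4: already satisfies heap property
sift down from index 3:
  50 vs smaller child 17 at index 7, swap → [-5, 24, -44, 17, -40, -25, 37, 50, 47, 6, 28, 27, 45]
sift down from index 2: already satisfies heap property
sift down from index 1:
  24 vs smaller child -40 at index 4, swap → [-5, -40, -44, 17, 24, -25, 37, 50, 47, 6, 28, 27, 45]
  24 vs smaller child 6 at index 9, swap → [-5, -40, -44, 17, 6, -25, 37, 50, 47, 24, 28, 27, 45]
sift down from index 0:
  -5 vs smaller child -44 at index 2, swap → [-44, -40, -5, 17, 6, -25, 37, 50, 47, 24, 28, 27, 45]
  -5 vs smaller child -25 at index 5, swap → [-44, -40, -25, 17, 6, -5, 37, 50, 47, 24, 28, 27, 45]

[-44, -40, -25, 17, 6, -5, 37, 50, 47, 24, 28, 27, 45]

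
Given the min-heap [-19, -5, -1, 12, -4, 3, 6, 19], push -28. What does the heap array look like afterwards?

[-28, -19, -1, -5, -4, 3, 6, 19, 12]

append -28 at index 8 → [-19, -5, -1, 12, -4, 3, 6, 19, -28]
-28 < parent 12 at index 3, swap → [-19, -5, -1, -28, -4, 3, 6, 19, 12]
-28 < parent -5 at index 1, swap → [-19, -28, -1, -5, -4, 3, 6, 19, 12]
-28 < parent -19 at index 0, swap → [-28, -19, -1, -5, -4, 3, 6, 19, 12]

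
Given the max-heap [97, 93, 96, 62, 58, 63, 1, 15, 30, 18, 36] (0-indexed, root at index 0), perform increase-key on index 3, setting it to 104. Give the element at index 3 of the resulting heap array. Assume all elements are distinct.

93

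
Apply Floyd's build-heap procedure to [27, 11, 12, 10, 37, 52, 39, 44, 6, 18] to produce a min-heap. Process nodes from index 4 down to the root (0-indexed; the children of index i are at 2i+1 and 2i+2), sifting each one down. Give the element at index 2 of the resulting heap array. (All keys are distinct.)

12

sift down from index 4:
  37 vs only child 18 at index 9, swap → [27, 11, 12, 10, 18, 52, 39, 44, 6, 37]
sift down from index 3:
  10 vs smaller child 6 at index 8, swap → [27, 11, 12, 6, 18, 52, 39, 44, 10, 37]
sift down from index 2: already satisfies heap property
sift down from index 1:
  11 vs smaller child 6 at index 3, swap → [27, 6, 12, 11, 18, 52, 39, 44, 10, 37]
  11 vs smaller child 10 at index 8, swap → [27, 6, 12, 10, 18, 52, 39, 44, 11, 37]
sift down from index 0:
  27 vs smaller child 6 at index 1, swap → [6, 27, 12, 10, 18, 52, 39, 44, 11, 37]
  27 vs smaller child 10 at index 3, swap → [6, 10, 12, 27, 18, 52, 39, 44, 11, 37]
  27 vs smaller child 11 at index 8, swap → [6, 10, 12, 11, 18, 52, 39, 44, 27, 37]
resulting array: [6, 10, 12, 11, 18, 52, 39, 44, 27, 37]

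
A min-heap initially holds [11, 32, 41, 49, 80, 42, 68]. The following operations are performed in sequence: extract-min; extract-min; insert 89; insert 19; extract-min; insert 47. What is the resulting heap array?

[41, 49, 42, 68, 80, 89, 47]

extract-min → returns 11:
  remove root 11; move last element 68 to root → [68, 32, 41, 49, 80, 42]
  68 vs smaller child 32 at index 1, swap → [32, 68, 41, 49, 80, 42]
  68 vs smaller child 49 at index 3, swap → [32, 49, 41, 68, 80, 42]
extract-min → returns 32:
  remove root 32; move last element 42 to root → [42, 49, 41, 68, 80]
  42 vs smaller child 41 at index 2, swap → [41, 49, 42, 68, 80]
insert 89:
  append 89 at index 5 → [41, 49, 42, 68, 80, 89] (no swap needed)
insert 19:
  append 19 at index 6 → [41, 49, 42, 68, 80, 89, 19]
  19 < parent 42 at index 2, swap → [41, 49, 19, 68, 80, 89, 42]
  19 < parent 41 at index 0, swap → [19, 49, 41, 68, 80, 89, 42]
extract-min → returns 19:
  remove root 19; move last element 42 to root → [42, 49, 41, 68, 80, 89]
  42 vs smaller child 41 at index 2, swap → [41, 49, 42, 68, 80, 89]
insert 47:
  append 47 at index 6 → [41, 49, 42, 68, 80, 89, 47] (no swap needed)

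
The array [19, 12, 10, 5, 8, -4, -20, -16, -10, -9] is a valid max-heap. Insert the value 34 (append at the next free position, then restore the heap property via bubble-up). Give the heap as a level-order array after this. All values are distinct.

[34, 19, 10, 5, 12, -4, -20, -16, -10, -9, 8]

append 34 at index 10 → [19, 12, 10, 5, 8, -4, -20, -16, -10, -9, 34]
34 > parent 8 at index 4, swap → [19, 12, 10, 5, 34, -4, -20, -16, -10, -9, 8]
34 > parent 12 at index 1, swap → [19, 34, 10, 5, 12, -4, -20, -16, -10, -9, 8]
34 > parent 19 at index 0, swap → [34, 19, 10, 5, 12, -4, -20, -16, -10, -9, 8]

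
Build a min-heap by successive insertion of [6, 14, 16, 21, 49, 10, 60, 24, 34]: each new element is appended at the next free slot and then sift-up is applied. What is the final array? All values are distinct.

[6, 14, 10, 21, 49, 16, 60, 24, 34]

Insert 6:
  append 6 at index 0 → [6] (no swap needed)
Insert 14:
  append 14 at index 1 → [6, 14] (no swap needed)
Insert 16:
  append 16 at index 2 → [6, 14, 16] (no swap needed)
Insert 21:
  append 21 at index 3 → [6, 14, 16, 21] (no swap needed)
Insert 49:
  append 49 at index 4 → [6, 14, 16, 21, 49] (no swap needed)
Insert 10:
  append 10 at index 5 → [6, 14, 16, 21, 49, 10]
  10 < parent 16 at index 2, swap → [6, 14, 10, 21, 49, 16]
Insert 60:
  append 60 at index 6 → [6, 14, 10, 21, 49, 16, 60] (no swap needed)
Insert 24:
  append 24 at index 7 → [6, 14, 10, 21, 49, 16, 60, 24] (no swap needed)
Insert 34:
  append 34 at index 8 → [6, 14, 10, 21, 49, 16, 60, 24, 34] (no swap needed)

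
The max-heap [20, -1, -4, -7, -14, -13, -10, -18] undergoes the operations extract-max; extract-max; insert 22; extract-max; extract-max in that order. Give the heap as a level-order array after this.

[-7, -13, -10, -18, -14]

extract-max → returns 20:
  remove root 20; move last element -18 to root → [-18, -1, -4, -7, -14, -13, -10]
  -18 vs larger child -1 at index 1, swap → [-1, -18, -4, -7, -14, -13, -10]
  -18 vs larger child -7 at index 3, swap → [-1, -7, -4, -18, -14, -13, -10]
extract-max → returns -1:
  remove root -1; move last element -10 to root → [-10, -7, -4, -18, -14, -13]
  -10 vs larger child -4 at index 2, swap → [-4, -7, -10, -18, -14, -13]
insert 22:
  append 22 at index 6 → [-4, -7, -10, -18, -14, -13, 22]
  22 > parent -10 at index 2, swap → [-4, -7, 22, -18, -14, -13, -10]
  22 > parent -4 at index 0, swap → [22, -7, -4, -18, -14, -13, -10]
extract-max → returns 22:
  remove root 22; move last element -10 to root → [-10, -7, -4, -18, -14, -13]
  -10 vs larger child -4 at index 2, swap → [-4, -7, -10, -18, -14, -13]
extract-max → returns -4:
  remove root -4; move last element -13 to root → [-13, -7, -10, -18, -14]
  -13 vs larger child -7 at index 1, swap → [-7, -13, -10, -18, -14]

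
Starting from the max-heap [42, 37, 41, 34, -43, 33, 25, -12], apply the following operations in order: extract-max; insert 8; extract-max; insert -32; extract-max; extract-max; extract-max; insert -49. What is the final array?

[25, 8, -12, -32, -43, -49]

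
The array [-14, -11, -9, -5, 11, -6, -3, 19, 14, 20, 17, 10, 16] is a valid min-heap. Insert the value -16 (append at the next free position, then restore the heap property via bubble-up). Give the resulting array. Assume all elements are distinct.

[-16, -11, -14, -5, 11, -6, -9, 19, 14, 20, 17, 10, 16, -3]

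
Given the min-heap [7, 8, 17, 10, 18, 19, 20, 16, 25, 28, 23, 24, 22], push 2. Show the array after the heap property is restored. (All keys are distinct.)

[2, 8, 7, 10, 18, 19, 17, 16, 25, 28, 23, 24, 22, 20]

append 2 at index 13 → [7, 8, 17, 10, 18, 19, 20, 16, 25, 28, 23, 24, 22, 2]
2 < parent 20 at index 6, swap → [7, 8, 17, 10, 18, 19, 2, 16, 25, 28, 23, 24, 22, 20]
2 < parent 17 at index 2, swap → [7, 8, 2, 10, 18, 19, 17, 16, 25, 28, 23, 24, 22, 20]
2 < parent 7 at index 0, swap → [2, 8, 7, 10, 18, 19, 17, 16, 25, 28, 23, 24, 22, 20]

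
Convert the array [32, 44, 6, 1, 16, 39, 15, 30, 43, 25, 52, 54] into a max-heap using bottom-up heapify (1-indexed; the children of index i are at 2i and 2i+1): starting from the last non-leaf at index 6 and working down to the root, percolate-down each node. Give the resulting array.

sift down from index 6:
  39 vs only child 54 at index 12, swap → [32, 44, 6, 1, 16, 54, 15, 30, 43, 25, 52, 39]
sift down from index 5:
  16 vs larger child 52 at index 11, swap → [32, 44, 6, 1, 52, 54, 15, 30, 43, 25, 16, 39]
sift down from index 4:
  1 vs larger child 43 at index 9, swap → [32, 44, 6, 43, 52, 54, 15, 30, 1, 25, 16, 39]
sift down from index 3:
  6 vs larger child 54 at index 6, swap → [32, 44, 54, 43, 52, 6, 15, 30, 1, 25, 16, 39]
  6 vs only child 39 at index 12, swap → [32, 44, 54, 43, 52, 39, 15, 30, 1, 25, 16, 6]
sift down from index 2:
  44 vs larger child 52 at index 5, swap → [32, 52, 54, 43, 44, 39, 15, 30, 1, 25, 16, 6]
sift down from index 1:
  32 vs larger child 54 at index 3, swap → [54, 52, 32, 43, 44, 39, 15, 30, 1, 25, 16, 6]
  32 vs larger child 39 at index 6, swap → [54, 52, 39, 43, 44, 32, 15, 30, 1, 25, 16, 6]

[54, 52, 39, 43, 44, 32, 15, 30, 1, 25, 16, 6]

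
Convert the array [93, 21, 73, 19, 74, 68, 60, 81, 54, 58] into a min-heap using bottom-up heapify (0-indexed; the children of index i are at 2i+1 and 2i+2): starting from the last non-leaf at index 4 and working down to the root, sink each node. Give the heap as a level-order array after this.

[19, 21, 60, 54, 58, 68, 73, 81, 93, 74]

sift down from index 4:
  74 vs only child 58 at index 9, swap → [93, 21, 73, 19, 58, 68, 60, 81, 54, 74]
sift down from index 3: already satisfies heap property
sift down from index 2:
  73 vs smaller child 60 at index 6, swap → [93, 21, 60, 19, 58, 68, 73, 81, 54, 74]
sift down from index 1:
  21 vs smaller child 19 at index 3, swap → [93, 19, 60, 21, 58, 68, 73, 81, 54, 74]
sift down from index 0:
  93 vs smaller child 19 at index 1, swap → [19, 93, 60, 21, 58, 68, 73, 81, 54, 74]
  93 vs smaller child 21 at index 3, swap → [19, 21, 60, 93, 58, 68, 73, 81, 54, 74]
  93 vs smaller child 54 at index 8, swap → [19, 21, 60, 54, 58, 68, 73, 81, 93, 74]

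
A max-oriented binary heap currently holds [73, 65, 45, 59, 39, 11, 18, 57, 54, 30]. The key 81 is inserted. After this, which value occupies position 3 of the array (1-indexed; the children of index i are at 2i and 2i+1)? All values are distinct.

45

append 81 at index 11 → [73, 65, 45, 59, 39, 11, 18, 57, 54, 30, 81]
81 > parent 39 at index 5, swap → [73, 65, 45, 59, 81, 11, 18, 57, 54, 30, 39]
81 > parent 65 at index 2, swap → [73, 81, 45, 59, 65, 11, 18, 57, 54, 30, 39]
81 > parent 73 at index 1, swap → [81, 73, 45, 59, 65, 11, 18, 57, 54, 30, 39]
resulting array: [81, 73, 45, 59, 65, 11, 18, 57, 54, 30, 39]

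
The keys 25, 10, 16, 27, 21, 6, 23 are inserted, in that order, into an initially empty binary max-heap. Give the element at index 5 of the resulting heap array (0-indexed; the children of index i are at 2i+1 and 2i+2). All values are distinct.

6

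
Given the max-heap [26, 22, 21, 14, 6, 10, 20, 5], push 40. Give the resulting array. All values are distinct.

[40, 26, 21, 22, 6, 10, 20, 5, 14]

append 40 at index 8 → [26, 22, 21, 14, 6, 10, 20, 5, 40]
40 > parent 14 at index 3, swap → [26, 22, 21, 40, 6, 10, 20, 5, 14]
40 > parent 22 at index 1, swap → [26, 40, 21, 22, 6, 10, 20, 5, 14]
40 > parent 26 at index 0, swap → [40, 26, 21, 22, 6, 10, 20, 5, 14]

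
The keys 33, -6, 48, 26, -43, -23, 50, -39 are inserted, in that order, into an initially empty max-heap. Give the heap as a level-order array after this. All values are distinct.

Insert 33:
  append 33 at index 0 → [33] (no swap needed)
Insert -6:
  append -6 at index 1 → [33, -6] (no swap needed)
Insert 48:
  append 48 at index 2 → [33, -6, 48]
  48 > parent 33 at index 0, swap → [48, -6, 33]
Insert 26:
  append 26 at index 3 → [48, -6, 33, 26]
  26 > parent -6 at index 1, swap → [48, 26, 33, -6]
Insert -43:
  append -43 at index 4 → [48, 26, 33, -6, -43] (no swap needed)
Insert -23:
  append -23 at index 5 → [48, 26, 33, -6, -43, -23] (no swap needed)
Insert 50:
  append 50 at index 6 → [48, 26, 33, -6, -43, -23, 50]
  50 > parent 33 at index 2, swap → [48, 26, 50, -6, -43, -23, 33]
  50 > parent 48 at index 0, swap → [50, 26, 48, -6, -43, -23, 33]
Insert -39:
  append -39 at index 7 → [50, 26, 48, -6, -43, -23, 33, -39] (no swap needed)

[50, 26, 48, -6, -43, -23, 33, -39]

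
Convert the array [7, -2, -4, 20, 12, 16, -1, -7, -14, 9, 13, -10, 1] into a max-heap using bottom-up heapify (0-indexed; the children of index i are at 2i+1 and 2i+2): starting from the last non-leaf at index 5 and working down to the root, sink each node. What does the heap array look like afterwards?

[20, 13, 16, -2, 12, 1, -1, -7, -14, 9, 7, -10, -4]

sift down from index 5: already satisfies heap property
sift down from index 4:
  12 vs larger child 13 at index 10, swap → [7, -2, -4, 20, 13, 16, -1, -7, -14, 9, 12, -10, 1]
sift down from index 3: already satisfies heap property
sift down from index 2:
  -4 vs larger child 16 at index 5, swap → [7, -2, 16, 20, 13, -4, -1, -7, -14, 9, 12, -10, 1]
  -4 vs larger child 1 at index 12, swap → [7, -2, 16, 20, 13, 1, -1, -7, -14, 9, 12, -10, -4]
sift down from index 1:
  -2 vs larger child 20 at index 3, swap → [7, 20, 16, -2, 13, 1, -1, -7, -14, 9, 12, -10, -4]
sift down from index 0:
  7 vs larger child 20 at index 1, swap → [20, 7, 16, -2, 13, 1, -1, -7, -14, 9, 12, -10, -4]
  7 vs larger child 13 at index 4, swap → [20, 13, 16, -2, 7, 1, -1, -7, -14, 9, 12, -10, -4]
  7 vs larger child 12 at index 10, swap → [20, 13, 16, -2, 12, 1, -1, -7, -14, 9, 7, -10, -4]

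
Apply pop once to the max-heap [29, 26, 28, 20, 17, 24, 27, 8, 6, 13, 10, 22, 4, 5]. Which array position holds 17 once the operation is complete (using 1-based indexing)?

remove root 29; move last element 5 to root → [5, 26, 28, 20, 17, 24, 27, 8, 6, 13, 10, 22, 4]
5 vs larger child 28 at index 3, swap → [28, 26, 5, 20, 17, 24, 27, 8, 6, 13, 10, 22, 4]
5 vs larger child 27 at index 7, swap → [28, 26, 27, 20, 17, 24, 5, 8, 6, 13, 10, 22, 4]
resulting array: [28, 26, 27, 20, 17, 24, 5, 8, 6, 13, 10, 22, 4]

5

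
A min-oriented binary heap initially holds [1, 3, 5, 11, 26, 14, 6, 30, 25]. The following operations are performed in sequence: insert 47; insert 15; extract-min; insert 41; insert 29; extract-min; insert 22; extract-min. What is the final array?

[6, 11, 14, 25, 15, 22, 29, 30, 26, 47, 41]

insert 47:
  append 47 at index 9 → [1, 3, 5, 11, 26, 14, 6, 30, 25, 47] (no swap needed)
insert 15:
  append 15 at index 10 → [1, 3, 5, 11, 26, 14, 6, 30, 25, 47, 15]
  15 < parent 26 at index 4, swap → [1, 3, 5, 11, 15, 14, 6, 30, 25, 47, 26]
extract-min → returns 1:
  remove root 1; move last element 26 to root → [26, 3, 5, 11, 15, 14, 6, 30, 25, 47]
  26 vs smaller child 3 at index 1, swap → [3, 26, 5, 11, 15, 14, 6, 30, 25, 47]
  26 vs smaller child 11 at index 3, swap → [3, 11, 5, 26, 15, 14, 6, 30, 25, 47]
  26 vs smaller child 25 at index 8, swap → [3, 11, 5, 25, 15, 14, 6, 30, 26, 47]
insert 41:
  append 41 at index 10 → [3, 11, 5, 25, 15, 14, 6, 30, 26, 47, 41] (no swap needed)
insert 29:
  append 29 at index 11 → [3, 11, 5, 25, 15, 14, 6, 30, 26, 47, 41, 29] (no swap needed)
extract-min → returns 3:
  remove root 3; move last element 29 to root → [29, 11, 5, 25, 15, 14, 6, 30, 26, 47, 41]
  29 vs smaller child 5 at index 2, swap → [5, 11, 29, 25, 15, 14, 6, 30, 26, 47, 41]
  29 vs smaller child 6 at index 6, swap → [5, 11, 6, 25, 15, 14, 29, 30, 26, 47, 41]
insert 22:
  append 22 at index 11 → [5, 11, 6, 25, 15, 14, 29, 30, 26, 47, 41, 22] (no swap needed)
extract-min → returns 5:
  remove root 5; move last element 22 to root → [22, 11, 6, 25, 15, 14, 29, 30, 26, 47, 41]
  22 vs smaller child 6 at index 2, swap → [6, 11, 22, 25, 15, 14, 29, 30, 26, 47, 41]
  22 vs smaller child 14 at index 5, swap → [6, 11, 14, 25, 15, 22, 29, 30, 26, 47, 41]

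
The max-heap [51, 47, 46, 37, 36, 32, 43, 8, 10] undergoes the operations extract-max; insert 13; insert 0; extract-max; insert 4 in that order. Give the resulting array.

[46, 37, 43, 13, 36, 32, 0, 8, 10, 4]

extract-max → returns 51:
  remove root 51; move last element 10 to root → [10, 47, 46, 37, 36, 32, 43, 8]
  10 vs larger child 47 at index 1, swap → [47, 10, 46, 37, 36, 32, 43, 8]
  10 vs larger child 37 at index 3, swap → [47, 37, 46, 10, 36, 32, 43, 8]
insert 13:
  append 13 at index 8 → [47, 37, 46, 10, 36, 32, 43, 8, 13]
  13 > parent 10 at index 3, swap → [47, 37, 46, 13, 36, 32, 43, 8, 10]
insert 0:
  append 0 at index 9 → [47, 37, 46, 13, 36, 32, 43, 8, 10, 0] (no swap needed)
extract-max → returns 47:
  remove root 47; move last element 0 to root → [0, 37, 46, 13, 36, 32, 43, 8, 10]
  0 vs larger child 46 at index 2, swap → [46, 37, 0, 13, 36, 32, 43, 8, 10]
  0 vs larger child 43 at index 6, swap → [46, 37, 43, 13, 36, 32, 0, 8, 10]
insert 4:
  append 4 at index 9 → [46, 37, 43, 13, 36, 32, 0, 8, 10, 4] (no swap needed)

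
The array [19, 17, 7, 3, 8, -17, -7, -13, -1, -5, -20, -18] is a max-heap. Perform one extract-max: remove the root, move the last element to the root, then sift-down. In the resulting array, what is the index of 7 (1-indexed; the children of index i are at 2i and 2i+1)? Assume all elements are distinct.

remove root 19; move last element -18 to root → [-18, 17, 7, 3, 8, -17, -7, -13, -1, -5, -20]
-18 vs larger child 17 at index 2, swap → [17, -18, 7, 3, 8, -17, -7, -13, -1, -5, -20]
-18 vs larger child 8 at index 5, swap → [17, 8, 7, 3, -18, -17, -7, -13, -1, -5, -20]
-18 vs larger child -5 at index 10, swap → [17, 8, 7, 3, -5, -17, -7, -13, -1, -18, -20]
resulting array: [17, 8, 7, 3, -5, -17, -7, -13, -1, -18, -20]

3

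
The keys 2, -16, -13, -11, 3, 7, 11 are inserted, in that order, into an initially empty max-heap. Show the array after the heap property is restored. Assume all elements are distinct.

Insert 2:
  append 2 at index 0 → [2] (no swap needed)
Insert -16:
  append -16 at index 1 → [2, -16] (no swap needed)
Insert -13:
  append -13 at index 2 → [2, -16, -13] (no swap needed)
Insert -11:
  append -11 at index 3 → [2, -16, -13, -11]
  -11 > parent -16 at index 1, swap → [2, -11, -13, -16]
Insert 3:
  append 3 at index 4 → [2, -11, -13, -16, 3]
  3 > parent -11 at index 1, swap → [2, 3, -13, -16, -11]
  3 > parent 2 at index 0, swap → [3, 2, -13, -16, -11]
Insert 7:
  append 7 at index 5 → [3, 2, -13, -16, -11, 7]
  7 > parent -13 at index 2, swap → [3, 2, 7, -16, -11, -13]
  7 > parent 3 at index 0, swap → [7, 2, 3, -16, -11, -13]
Insert 11:
  append 11 at index 6 → [7, 2, 3, -16, -11, -13, 11]
  11 > parent 3 at index 2, swap → [7, 2, 11, -16, -11, -13, 3]
  11 > parent 7 at index 0, swap → [11, 2, 7, -16, -11, -13, 3]

[11, 2, 7, -16, -11, -13, 3]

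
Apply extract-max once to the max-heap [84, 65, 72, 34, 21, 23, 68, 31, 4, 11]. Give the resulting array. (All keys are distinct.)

[72, 65, 68, 34, 21, 23, 11, 31, 4]

remove root 84; move last element 11 to root → [11, 65, 72, 34, 21, 23, 68, 31, 4]
11 vs larger child 72 at index 2, swap → [72, 65, 11, 34, 21, 23, 68, 31, 4]
11 vs larger child 68 at index 6, swap → [72, 65, 68, 34, 21, 23, 11, 31, 4]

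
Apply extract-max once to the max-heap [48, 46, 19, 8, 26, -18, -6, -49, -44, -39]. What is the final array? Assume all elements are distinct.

remove root 48; move last element -39 to root → [-39, 46, 19, 8, 26, -18, -6, -49, -44]
-39 vs larger child 46 at index 1, swap → [46, -39, 19, 8, 26, -18, -6, -49, -44]
-39 vs larger child 26 at index 4, swap → [46, 26, 19, 8, -39, -18, -6, -49, -44]

[46, 26, 19, 8, -39, -18, -6, -49, -44]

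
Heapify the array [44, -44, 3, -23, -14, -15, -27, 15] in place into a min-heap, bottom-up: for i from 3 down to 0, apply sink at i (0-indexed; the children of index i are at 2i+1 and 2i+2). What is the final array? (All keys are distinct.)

[-44, -23, -27, 15, -14, -15, 3, 44]

sift down from index 3: already satisfies heap property
sift down from index 2:
  3 vs smaller child -27 at index 6, swap → [44, -44, -27, -23, -14, -15, 3, 15]
sift down from index 1: already satisfies heap property
sift down from index 0:
  44 vs smaller child -44 at index 1, swap → [-44, 44, -27, -23, -14, -15, 3, 15]
  44 vs smaller child -23 at index 3, swap → [-44, -23, -27, 44, -14, -15, 3, 15]
  44 vs only child 15 at index 7, swap → [-44, -23, -27, 15, -14, -15, 3, 44]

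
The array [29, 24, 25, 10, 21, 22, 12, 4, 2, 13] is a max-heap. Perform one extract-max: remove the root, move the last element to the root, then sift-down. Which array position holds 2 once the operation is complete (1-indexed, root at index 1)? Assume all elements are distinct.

remove root 29; move last element 13 to root → [13, 24, 25, 10, 21, 22, 12, 4, 2]
13 vs larger child 25 at index 3, swap → [25, 24, 13, 10, 21, 22, 12, 4, 2]
13 vs larger child 22 at index 6, swap → [25, 24, 22, 10, 21, 13, 12, 4, 2]
resulting array: [25, 24, 22, 10, 21, 13, 12, 4, 2]

9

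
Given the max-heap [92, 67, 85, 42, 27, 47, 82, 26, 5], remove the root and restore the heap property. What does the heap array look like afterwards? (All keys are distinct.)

remove root 92; move last element 5 to root → [5, 67, 85, 42, 27, 47, 82, 26]
5 vs larger child 85 at index 2, swap → [85, 67, 5, 42, 27, 47, 82, 26]
5 vs larger child 82 at index 6, swap → [85, 67, 82, 42, 27, 47, 5, 26]

[85, 67, 82, 42, 27, 47, 5, 26]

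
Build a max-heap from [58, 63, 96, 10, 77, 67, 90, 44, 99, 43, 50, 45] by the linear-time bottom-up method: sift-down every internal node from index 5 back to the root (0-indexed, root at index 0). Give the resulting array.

[99, 77, 96, 63, 58, 67, 90, 44, 10, 43, 50, 45]

sift down from index 5: already satisfies heap property
sift down from index 4: already satisfies heap property
sift down from index 3:
  10 vs larger child 99 at index 8, swap → [58, 63, 96, 99, 77, 67, 90, 44, 10, 43, 50, 45]
sift down from index 2: already satisfies heap property
sift down from index 1:
  63 vs larger child 99 at index 3, swap → [58, 99, 96, 63, 77, 67, 90, 44, 10, 43, 50, 45]
sift down from index 0:
  58 vs larger child 99 at index 1, swap → [99, 58, 96, 63, 77, 67, 90, 44, 10, 43, 50, 45]
  58 vs larger child 77 at index 4, swap → [99, 77, 96, 63, 58, 67, 90, 44, 10, 43, 50, 45]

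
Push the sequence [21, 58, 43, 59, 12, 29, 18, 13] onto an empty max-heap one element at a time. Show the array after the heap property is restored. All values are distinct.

[59, 58, 43, 21, 12, 29, 18, 13]

Insert 21:
  append 21 at index 0 → [21] (no swap needed)
Insert 58:
  append 58 at index 1 → [21, 58]
  58 > parent 21 at index 0, swap → [58, 21]
Insert 43:
  append 43 at index 2 → [58, 21, 43] (no swap needed)
Insert 59:
  append 59 at index 3 → [58, 21, 43, 59]
  59 > parent 21 at index 1, swap → [58, 59, 43, 21]
  59 > parent 58 at index 0, swap → [59, 58, 43, 21]
Insert 12:
  append 12 at index 4 → [59, 58, 43, 21, 12] (no swap needed)
Insert 29:
  append 29 at index 5 → [59, 58, 43, 21, 12, 29] (no swap needed)
Insert 18:
  append 18 at index 6 → [59, 58, 43, 21, 12, 29, 18] (no swap needed)
Insert 13:
  append 13 at index 7 → [59, 58, 43, 21, 12, 29, 18, 13] (no swap needed)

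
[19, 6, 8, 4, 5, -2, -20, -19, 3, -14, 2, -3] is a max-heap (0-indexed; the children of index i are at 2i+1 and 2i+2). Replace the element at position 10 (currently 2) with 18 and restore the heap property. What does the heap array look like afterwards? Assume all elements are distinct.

set index 10 from 2 to 18 → [19, 6, 8, 4, 5, -2, -20, -19, 3, -14, 18, -3]
18 > parent 5 at index 4, swap → [19, 6, 8, 4, 18, -2, -20, -19, 3, -14, 5, -3]
18 > parent 6 at index 1, swap → [19, 18, 8, 4, 6, -2, -20, -19, 3, -14, 5, -3]

[19, 18, 8, 4, 6, -2, -20, -19, 3, -14, 5, -3]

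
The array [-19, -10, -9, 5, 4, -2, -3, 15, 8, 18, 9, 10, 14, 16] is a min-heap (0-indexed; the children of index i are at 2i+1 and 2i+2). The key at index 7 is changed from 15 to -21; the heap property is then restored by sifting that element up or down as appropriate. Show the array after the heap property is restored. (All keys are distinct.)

set index 7 from 15 to -21 → [-19, -10, -9, 5, 4, -2, -3, -21, 8, 18, 9, 10, 14, 16]
-21 < parent 5 at index 3, swap → [-19, -10, -9, -21, 4, -2, -3, 5, 8, 18, 9, 10, 14, 16]
-21 < parent -10 at index 1, swap → [-19, -21, -9, -10, 4, -2, -3, 5, 8, 18, 9, 10, 14, 16]
-21 < parent -19 at index 0, swap → [-21, -19, -9, -10, 4, -2, -3, 5, 8, 18, 9, 10, 14, 16]

[-21, -19, -9, -10, 4, -2, -3, 5, 8, 18, 9, 10, 14, 16]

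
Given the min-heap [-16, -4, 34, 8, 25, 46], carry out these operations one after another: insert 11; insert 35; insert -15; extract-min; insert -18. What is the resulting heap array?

insert 11:
  append 11 at index 6 → [-16, -4, 34, 8, 25, 46, 11]
  11 < parent 34 at index 2, swap → [-16, -4, 11, 8, 25, 46, 34]
insert 35:
  append 35 at index 7 → [-16, -4, 11, 8, 25, 46, 34, 35] (no swap needed)
insert -15:
  append -15 at index 8 → [-16, -4, 11, 8, 25, 46, 34, 35, -15]
  -15 < parent 8 at index 3, swap → [-16, -4, 11, -15, 25, 46, 34, 35, 8]
  -15 < parent -4 at index 1, swap → [-16, -15, 11, -4, 25, 46, 34, 35, 8]
extract-min → returns -16:
  remove root -16; move last element 8 to root → [8, -15, 11, -4, 25, 46, 34, 35]
  8 vs smaller child -15 at index 1, swap → [-15, 8, 11, -4, 25, 46, 34, 35]
  8 vs smaller child -4 at index 3, swap → [-15, -4, 11, 8, 25, 46, 34, 35]
insert -18:
  append -18 at index 8 → [-15, -4, 11, 8, 25, 46, 34, 35, -18]
  -18 < parent 8 at index 3, swap → [-15, -4, 11, -18, 25, 46, 34, 35, 8]
  -18 < parent -4 at index 1, swap → [-15, -18, 11, -4, 25, 46, 34, 35, 8]
  -18 < parent -15 at index 0, swap → [-18, -15, 11, -4, 25, 46, 34, 35, 8]

[-18, -15, 11, -4, 25, 46, 34, 35, 8]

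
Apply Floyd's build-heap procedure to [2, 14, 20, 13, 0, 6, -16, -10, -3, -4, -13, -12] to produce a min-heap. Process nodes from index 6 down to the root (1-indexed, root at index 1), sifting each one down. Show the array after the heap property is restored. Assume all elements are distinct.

[-16, -13, -12, -10, -4, 2, 20, 13, -3, 14, 0, 6]

sift down from index 6:
  6 vs only child -12 at index 12, swap → [2, 14, 20, 13, 0, -12, -16, -10, -3, -4, -13, 6]
sift down from index 5:
  0 vs smaller child -13 at index 11, swap → [2, 14, 20, 13, -13, -12, -16, -10, -3, -4, 0, 6]
sift down from index 4:
  13 vs smaller child -10 at index 8, swap → [2, 14, 20, -10, -13, -12, -16, 13, -3, -4, 0, 6]
sift down from index 3:
  20 vs smaller child -16 at index 7, swap → [2, 14, -16, -10, -13, -12, 20, 13, -3, -4, 0, 6]
sift down from index 2:
  14 vs smaller child -13 at index 5, swap → [2, -13, -16, -10, 14, -12, 20, 13, -3, -4, 0, 6]
  14 vs smaller child -4 at index 10, swap → [2, -13, -16, -10, -4, -12, 20, 13, -3, 14, 0, 6]
sift down from index 1:
  2 vs smaller child -16 at index 3, swap → [-16, -13, 2, -10, -4, -12, 20, 13, -3, 14, 0, 6]
  2 vs smaller child -12 at index 6, swap → [-16, -13, -12, -10, -4, 2, 20, 13, -3, 14, 0, 6]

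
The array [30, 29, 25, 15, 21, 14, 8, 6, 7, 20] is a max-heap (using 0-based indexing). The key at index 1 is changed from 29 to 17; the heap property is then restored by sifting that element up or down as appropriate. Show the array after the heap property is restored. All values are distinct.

[30, 21, 25, 15, 20, 14, 8, 6, 7, 17]

set index 1 from 29 to 17 → [30, 17, 25, 15, 21, 14, 8, 6, 7, 20]
17 vs larger child 21 at index 4, swap → [30, 21, 25, 15, 17, 14, 8, 6, 7, 20]
17 vs only child 20 at index 9, swap → [30, 21, 25, 15, 20, 14, 8, 6, 7, 17]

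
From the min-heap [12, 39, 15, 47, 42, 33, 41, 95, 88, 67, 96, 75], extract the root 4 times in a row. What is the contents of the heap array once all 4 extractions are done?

[41, 42, 75, 47, 67, 88, 96, 95]

extract-min #1 returns 12:
  remove root 12; move last element 75 to root → [75, 39, 15, 47, 42, 33, 41, 95, 88, 67, 96]
  75 vs smaller child 15 at index 2, swap → [15, 39, 75, 47, 42, 33, 41, 95, 88, 67, 96]
  75 vs smaller child 33 at index 5, swap → [15, 39, 33, 47, 42, 75, 41, 95, 88, 67, 96]
extract-min #2 returns 15:
  remove root 15; move last element 96 to root → [96, 39, 33, 47, 42, 75, 41, 95, 88, 67]
  96 vs smaller child 33 at index 2, swap → [33, 39, 96, 47, 42, 75, 41, 95, 88, 67]
  96 vs smaller child 41 at index 6, swap → [33, 39, 41, 47, 42, 75, 96, 95, 88, 67]
extract-min #3 returns 33:
  remove root 33; move last element 67 to root → [67, 39, 41, 47, 42, 75, 96, 95, 88]
  67 vs smaller child 39 at index 1, swap → [39, 67, 41, 47, 42, 75, 96, 95, 88]
  67 vs smaller child 42 at index 4, swap → [39, 42, 41, 47, 67, 75, 96, 95, 88]
extract-min #4 returns 39:
  remove root 39; move last element 88 to root → [88, 42, 41, 47, 67, 75, 96, 95]
  88 vs smaller child 41 at index 2, swap → [41, 42, 88, 47, 67, 75, 96, 95]
  88 vs smaller child 75 at index 5, swap → [41, 42, 75, 47, 67, 88, 96, 95]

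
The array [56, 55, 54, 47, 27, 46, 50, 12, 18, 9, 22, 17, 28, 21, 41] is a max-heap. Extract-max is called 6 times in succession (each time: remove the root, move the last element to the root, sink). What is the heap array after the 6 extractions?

[41, 27, 28, 18, 9, 22, 21, 12, 17]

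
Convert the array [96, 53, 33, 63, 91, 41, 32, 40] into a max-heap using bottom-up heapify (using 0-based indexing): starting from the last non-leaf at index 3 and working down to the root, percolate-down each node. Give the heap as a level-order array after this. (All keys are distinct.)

[96, 91, 41, 63, 53, 33, 32, 40]

sift down from index 3: already satisfies heap property
sift down from index 2:
  33 vs larger child 41 at index 5, swap → [96, 53, 41, 63, 91, 33, 32, 40]
sift down from index 1:
  53 vs larger child 91 at index 4, swap → [96, 91, 41, 63, 53, 33, 32, 40]
sift down from index 0: already satisfies heap property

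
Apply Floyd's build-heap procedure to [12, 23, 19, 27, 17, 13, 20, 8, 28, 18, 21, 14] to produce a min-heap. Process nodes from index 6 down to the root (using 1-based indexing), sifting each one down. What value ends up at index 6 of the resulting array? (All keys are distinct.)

14

sift down from index 6: already satisfies heap property
sift down from index 5: already satisfies heap property
sift down from index 4:
  27 vs smaller child 8 at index 8, swap → [12, 23, 19, 8, 17, 13, 20, 27, 28, 18, 21, 14]
sift down from index 3:
  19 vs smaller child 13 at index 6, swap → [12, 23, 13, 8, 17, 19, 20, 27, 28, 18, 21, 14]
  19 vs only child 14 at index 12, swap → [12, 23, 13, 8, 17, 14, 20, 27, 28, 18, 21, 19]
sift down from index 2:
  23 vs smaller child 8 at index 4, swap → [12, 8, 13, 23, 17, 14, 20, 27, 28, 18, 21, 19]
sift down from index 1:
  12 vs smaller child 8 at index 2, swap → [8, 12, 13, 23, 17, 14, 20, 27, 28, 18, 21, 19]
resulting array: [8, 12, 13, 23, 17, 14, 20, 27, 28, 18, 21, 19]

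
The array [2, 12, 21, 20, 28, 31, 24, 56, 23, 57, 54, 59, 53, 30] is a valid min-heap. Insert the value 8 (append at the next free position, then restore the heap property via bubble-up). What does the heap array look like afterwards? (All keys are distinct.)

[2, 12, 8, 20, 28, 31, 21, 56, 23, 57, 54, 59, 53, 30, 24]

append 8 at index 14 → [2, 12, 21, 20, 28, 31, 24, 56, 23, 57, 54, 59, 53, 30, 8]
8 < parent 24 at index 6, swap → [2, 12, 21, 20, 28, 31, 8, 56, 23, 57, 54, 59, 53, 30, 24]
8 < parent 21 at index 2, swap → [2, 12, 8, 20, 28, 31, 21, 56, 23, 57, 54, 59, 53, 30, 24]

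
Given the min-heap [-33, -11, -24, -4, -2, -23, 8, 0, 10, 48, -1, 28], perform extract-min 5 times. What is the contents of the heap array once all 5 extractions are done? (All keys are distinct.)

extract-min #1 returns -33:
  remove root -33; move last element 28 to root → [28, -11, -24, -4, -2, -23, 8, 0, 10, 48, -1]
  28 vs smaller child -24 at index 2, swap → [-24, -11, 28, -4, -2, -23, 8, 0, 10, 48, -1]
  28 vs smaller child -23 at index 5, swap → [-24, -11, -23, -4, -2, 28, 8, 0, 10, 48, -1]
extract-min #2 returns -24:
  remove root -24; move last element -1 to root → [-1, -11, -23, -4, -2, 28, 8, 0, 10, 48]
  -1 vs smaller child -23 at index 2, swap → [-23, -11, -1, -4, -2, 28, 8, 0, 10, 48]
extract-min #3 returns -23:
  remove root -23; move last element 48 to root → [48, -11, -1, -4, -2, 28, 8, 0, 10]
  48 vs smaller child -11 at index 1, swap → [-11, 48, -1, -4, -2, 28, 8, 0, 10]
  48 vs smaller child -4 at index 3, swap → [-11, -4, -1, 48, -2, 28, 8, 0, 10]
  48 vs smaller child 0 at index 7, swap → [-11, -4, -1, 0, -2, 28, 8, 48, 10]
extract-min #4 returns -11:
  remove root -11; move last element 10 to root → [10, -4, -1, 0, -2, 28, 8, 48]
  10 vs smaller child -4 at index 1, swap → [-4, 10, -1, 0, -2, 28, 8, 48]
  10 vs smaller child -2 at index 4, swap → [-4, -2, -1, 0, 10, 28, 8, 48]
extract-min #5 returns -4:
  remove root -4; move last element 48 to root → [48, -2, -1, 0, 10, 28, 8]
  48 vs smaller child -2 at index 1, swap → [-2, 48, -1, 0, 10, 28, 8]
  48 vs smaller child 0 at index 3, swap → [-2, 0, -1, 48, 10, 28, 8]

[-2, 0, -1, 48, 10, 28, 8]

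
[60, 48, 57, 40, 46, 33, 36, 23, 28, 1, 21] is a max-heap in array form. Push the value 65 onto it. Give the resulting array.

[65, 48, 60, 40, 46, 57, 36, 23, 28, 1, 21, 33]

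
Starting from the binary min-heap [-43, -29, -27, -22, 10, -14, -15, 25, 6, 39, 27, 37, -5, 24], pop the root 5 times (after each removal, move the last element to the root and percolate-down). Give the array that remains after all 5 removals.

[-14, 6, -5, 24, 10, 27, 39, 25, 37]

extract-min #1 returns -43:
  remove root -43; move last element 24 to root → [24, -29, -27, -22, 10, -14, -15, 25, 6, 39, 27, 37, -5]
  24 vs smaller child -29 at index 1, swap → [-29, 24, -27, -22, 10, -14, -15, 25, 6, 39, 27, 37, -5]
  24 vs smaller child -22 at index 3, swap → [-29, -22, -27, 24, 10, -14, -15, 25, 6, 39, 27, 37, -5]
  24 vs smaller child 6 at index 8, swap → [-29, -22, -27, 6, 10, -14, -15, 25, 24, 39, 27, 37, -5]
extract-min #2 returns -29:
  remove root -29; move last element -5 to root → [-5, -22, -27, 6, 10, -14, -15, 25, 24, 39, 27, 37]
  -5 vs smaller child -27 at index 2, swap → [-27, -22, -5, 6, 10, -14, -15, 25, 24, 39, 27, 37]
  -5 vs smaller child -15 at index 6, swap → [-27, -22, -15, 6, 10, -14, -5, 25, 24, 39, 27, 37]
extract-min #3 returns -27:
  remove root -27; move last element 37 to root → [37, -22, -15, 6, 10, -14, -5, 25, 24, 39, 27]
  37 vs smaller child -22 at index 1, swap → [-22, 37, -15, 6, 10, -14, -5, 25, 24, 39, 27]
  37 vs smaller child 6 at index 3, swap → [-22, 6, -15, 37, 10, -14, -5, 25, 24, 39, 27]
  37 vs smaller child 24 at index 8, swap → [-22, 6, -15, 24, 10, -14, -5, 25, 37, 39, 27]
extract-min #4 returns -22:
  remove root -22; move last element 27 to root → [27, 6, -15, 24, 10, -14, -5, 25, 37, 39]
  27 vs smaller child -15 at index 2, swap → [-15, 6, 27, 24, 10, -14, -5, 25, 37, 39]
  27 vs smaller child -14 at index 5, swap → [-15, 6, -14, 24, 10, 27, -5, 25, 37, 39]
extract-min #5 returns -15:
  remove root -15; move last element 39 to root → [39, 6, -14, 24, 10, 27, -5, 25, 37]
  39 vs smaller child -14 at index 2, swap → [-14, 6, 39, 24, 10, 27, -5, 25, 37]
  39 vs smaller child -5 at index 6, swap → [-14, 6, -5, 24, 10, 27, 39, 25, 37]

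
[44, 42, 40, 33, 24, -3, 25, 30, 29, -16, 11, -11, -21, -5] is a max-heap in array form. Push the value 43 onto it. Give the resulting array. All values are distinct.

[44, 42, 43, 33, 24, -3, 40, 30, 29, -16, 11, -11, -21, -5, 25]

append 43 at index 14 → [44, 42, 40, 33, 24, -3, 25, 30, 29, -16, 11, -11, -21, -5, 43]
43 > parent 25 at index 6, swap → [44, 42, 40, 33, 24, -3, 43, 30, 29, -16, 11, -11, -21, -5, 25]
43 > parent 40 at index 2, swap → [44, 42, 43, 33, 24, -3, 40, 30, 29, -16, 11, -11, -21, -5, 25]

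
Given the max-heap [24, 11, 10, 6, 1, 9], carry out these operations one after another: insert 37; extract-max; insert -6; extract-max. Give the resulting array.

insert 37:
  append 37 at index 6 → [24, 11, 10, 6, 1, 9, 37]
  37 > parent 10 at index 2, swap → [24, 11, 37, 6, 1, 9, 10]
  37 > parent 24 at index 0, swap → [37, 11, 24, 6, 1, 9, 10]
extract-max → returns 37:
  remove root 37; move last element 10 to root → [10, 11, 24, 6, 1, 9]
  10 vs larger child 24 at index 2, swap → [24, 11, 10, 6, 1, 9]
insert -6:
  append -6 at index 6 → [24, 11, 10, 6, 1, 9, -6] (no swap needed)
extract-max → returns 24:
  remove root 24; move last element -6 to root → [-6, 11, 10, 6, 1, 9]
  -6 vs larger child 11 at index 1, swap → [11, -6, 10, 6, 1, 9]
  -6 vs larger child 6 at index 3, swap → [11, 6, 10, -6, 1, 9]

[11, 6, 10, -6, 1, 9]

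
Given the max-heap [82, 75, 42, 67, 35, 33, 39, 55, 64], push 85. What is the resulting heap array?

append 85 at index 9 → [82, 75, 42, 67, 35, 33, 39, 55, 64, 85]
85 > parent 35 at index 4, swap → [82, 75, 42, 67, 85, 33, 39, 55, 64, 35]
85 > parent 75 at index 1, swap → [82, 85, 42, 67, 75, 33, 39, 55, 64, 35]
85 > parent 82 at index 0, swap → [85, 82, 42, 67, 75, 33, 39, 55, 64, 35]

[85, 82, 42, 67, 75, 33, 39, 55, 64, 35]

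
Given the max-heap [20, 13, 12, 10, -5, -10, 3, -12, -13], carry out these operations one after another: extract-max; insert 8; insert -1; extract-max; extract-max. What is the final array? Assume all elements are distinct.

extract-max → returns 20:
  remove root 20; move last element -13 to root → [-13, 13, 12, 10, -5, -10, 3, -12]
  -13 vs larger child 13 at index 1, swap → [13, -13, 12, 10, -5, -10, 3, -12]
  -13 vs larger child 10 at index 3, swap → [13, 10, 12, -13, -5, -10, 3, -12]
  -13 vs only child -12 at index 7, swap → [13, 10, 12, -12, -5, -10, 3, -13]
insert 8:
  append 8 at index 8 → [13, 10, 12, -12, -5, -10, 3, -13, 8]
  8 > parent -12 at index 3, swap → [13, 10, 12, 8, -5, -10, 3, -13, -12]
insert -1:
  append -1 at index 9 → [13, 10, 12, 8, -5, -10, 3, -13, -12, -1]
  -1 > parent -5 at index 4, swap → [13, 10, 12, 8, -1, -10, 3, -13, -12, -5]
extract-max → returns 13:
  remove root 13; move last element -5 to root → [-5, 10, 12, 8, -1, -10, 3, -13, -12]
  -5 vs larger child 12 at index 2, swap → [12, 10, -5, 8, -1, -10, 3, -13, -12]
  -5 vs larger child 3 at index 6, swap → [12, 10, 3, 8, -1, -10, -5, -13, -12]
extract-max → returns 12:
  remove root 12; move last element -12 to root → [-12, 10, 3, 8, -1, -10, -5, -13]
  -12 vs larger child 10 at index 1, swap → [10, -12, 3, 8, -1, -10, -5, -13]
  -12 vs larger child 8 at index 3, swap → [10, 8, 3, -12, -1, -10, -5, -13]

[10, 8, 3, -12, -1, -10, -5, -13]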